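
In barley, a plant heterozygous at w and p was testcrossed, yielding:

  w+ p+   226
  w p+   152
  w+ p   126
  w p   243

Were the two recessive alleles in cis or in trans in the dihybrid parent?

cis

The two most frequent classes are w+ p+ (226) and w p (243); these are the parental (non-recombinant) types.
So the F1 carried w+ p+ on one chromosome and w p on the other — the recessive alleles are on the same chromosome (cis / coupling).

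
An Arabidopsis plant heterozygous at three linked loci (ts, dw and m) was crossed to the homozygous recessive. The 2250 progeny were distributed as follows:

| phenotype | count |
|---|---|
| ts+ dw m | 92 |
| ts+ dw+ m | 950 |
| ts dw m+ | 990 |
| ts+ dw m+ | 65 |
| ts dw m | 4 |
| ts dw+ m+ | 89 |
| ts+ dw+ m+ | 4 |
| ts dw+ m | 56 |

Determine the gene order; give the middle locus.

The two most frequent reciprocal classes, ts dw m+ and ts+ dw+ m, are the parental types, so the F1 was ts dw m+ / ts+ dw+ m.
The two rarest classes, ts dw m and ts+ dw+ m+, are the double crossovers. Comparing them with the parentals, only the m allele has switched, so m is the middle locus and the order is ts – m – dw.

m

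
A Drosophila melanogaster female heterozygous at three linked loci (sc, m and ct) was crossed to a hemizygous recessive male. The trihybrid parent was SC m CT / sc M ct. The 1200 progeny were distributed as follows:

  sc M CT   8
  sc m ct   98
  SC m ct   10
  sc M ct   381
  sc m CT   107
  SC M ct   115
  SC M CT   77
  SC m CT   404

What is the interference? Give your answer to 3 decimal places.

0.534

The two rarest classes, SC m ct and sc M CT, are the double crossovers. Comparing them with the parentals, only the ct allele has switched, so ct is the middle locus and the order is sc – ct – m.
sc–ct: (222 + 18)/1200 = 0.2000; ct–m: (175 + 18)/1200 = 0.1608.
Expected DCO frequency = 0.2000 × 0.1608 ≈ 0.03216; observed = 18/1200 ≈ 0.01500.
Coefficient of coincidence = 0.01500/0.03216 ≈ 0.466; interference = 1 − 0.466 = 0.534.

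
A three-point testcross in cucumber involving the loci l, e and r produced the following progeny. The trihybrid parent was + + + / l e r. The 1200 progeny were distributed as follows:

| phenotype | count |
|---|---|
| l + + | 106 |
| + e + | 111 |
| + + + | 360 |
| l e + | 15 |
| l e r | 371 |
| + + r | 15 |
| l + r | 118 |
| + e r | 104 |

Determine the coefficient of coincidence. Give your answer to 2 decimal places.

The two rarest classes, + + r and l e +, are the double crossovers. Comparing them with the parentals, only the r allele has switched, so r is the middle locus and the order is l – r – e.
l–r: (210 + 30)/1200 = 0.2000; r–e: (229 + 30)/1200 = 0.2158.
Expected DCO frequency = 0.2000 × 0.2158 ≈ 0.04316; observed = 30/1200 ≈ 0.02500.
Coefficient of coincidence = 0.02500/0.04316 ≈ 0.58.

0.58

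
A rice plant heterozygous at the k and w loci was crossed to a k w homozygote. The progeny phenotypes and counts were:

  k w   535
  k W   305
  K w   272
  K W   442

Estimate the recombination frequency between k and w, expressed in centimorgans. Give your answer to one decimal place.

37.1 centimorgans

The two most frequent classes, K W (442) and k w (535), are the parental types, so the F1 was K W / k w.
The recombinant classes are K w and k W: 272 + 305 = 577.
Recombination frequency = 577/1554 = 0.3713 ≈ 37.1%, i.e. 37.1 centimorgans.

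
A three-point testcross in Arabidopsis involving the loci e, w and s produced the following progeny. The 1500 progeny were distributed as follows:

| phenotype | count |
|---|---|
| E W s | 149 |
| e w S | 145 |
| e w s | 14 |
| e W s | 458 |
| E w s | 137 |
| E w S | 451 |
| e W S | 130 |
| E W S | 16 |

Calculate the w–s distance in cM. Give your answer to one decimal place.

19.8 cM

The two most frequent reciprocal classes, e W s and E w S, are the parental types, so the F1 was e W s / E w S.
The two rarest classes, e w s and E W S, are the double crossovers. Comparing them with the parentals, only the w allele has switched, so w is the middle locus and the order is s – w – e.
Crossovers in the s–w interval produce the single-crossover classes e W S and E w s (130 + 137 = 267) plus the double crossovers (30).
RF(s–w) = (267 + 30) / 1500 = 297/1500 = 0.1980 → 19.8 cM.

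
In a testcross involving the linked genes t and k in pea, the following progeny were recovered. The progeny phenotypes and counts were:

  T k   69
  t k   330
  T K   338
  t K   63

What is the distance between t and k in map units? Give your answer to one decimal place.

16.5 map units

The two most frequent classes, T K (338) and t k (330), are the parental types, so the F1 was T K / t k.
The recombinant classes are T k and t K: 69 + 63 = 132.
Recombination frequency = 132/800 = 0.1650 ≈ 16.5%, i.e. 16.5 map units.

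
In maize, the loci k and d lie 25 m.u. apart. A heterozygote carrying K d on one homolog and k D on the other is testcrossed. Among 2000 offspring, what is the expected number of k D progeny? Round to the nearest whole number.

750

A map distance of 25 m.u. corresponds to a recombination frequency of 0.250.
The F1 is K d / k D, so k D is a parental gamete class with expected frequency (1 − r)/2 = 0.750/2 = 0.3750.
Expected number = 0.3750 × 2000 = 750.00 ≈ 750.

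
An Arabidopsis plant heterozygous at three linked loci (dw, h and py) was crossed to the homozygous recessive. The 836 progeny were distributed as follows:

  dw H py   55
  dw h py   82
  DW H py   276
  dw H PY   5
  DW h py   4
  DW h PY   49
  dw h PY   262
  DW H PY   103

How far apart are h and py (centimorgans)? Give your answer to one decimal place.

The two most frequent reciprocal classes, DW H py and dw h PY, are the parental types, so the F1 was DW H py / dw h PY.
The two rarest classes, DW h py and dw H PY, are the double crossovers. Comparing them with the parentals, only the h allele has switched, so h is the middle locus and the order is py – h – dw.
Crossovers in the py–h interval produce the single-crossover classes DW H PY and dw h py (103 + 82 = 185) plus the double crossovers (9).
RF(py–h) = (185 + 9) / 836 = 194/836 = 0.2321 → 23.2 centimorgans.

23.2 centimorgans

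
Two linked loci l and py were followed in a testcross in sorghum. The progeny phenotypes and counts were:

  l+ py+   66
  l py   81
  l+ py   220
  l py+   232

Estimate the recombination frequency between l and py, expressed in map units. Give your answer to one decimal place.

The two most frequent classes, l+ py (220) and l py+ (232), are the parental types, so the F1 was l+ py / l py+.
The recombinant classes are l+ py+ and l py: 66 + 81 = 147.
Recombination frequency = 147/599 = 0.2454 ≈ 24.5%, i.e. 24.5 map units.

24.5 map units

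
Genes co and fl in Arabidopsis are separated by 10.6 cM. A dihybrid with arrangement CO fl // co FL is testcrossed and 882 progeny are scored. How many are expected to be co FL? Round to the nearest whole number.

A map distance of 10.6 cM corresponds to a recombination frequency of 0.106.
The F1 is CO fl / co FL, so co FL is a parental gamete class with expected frequency (1 − r)/2 = 0.894/2 = 0.4470.
Expected number = 0.4470 × 882 = 394.25 ≈ 394.

394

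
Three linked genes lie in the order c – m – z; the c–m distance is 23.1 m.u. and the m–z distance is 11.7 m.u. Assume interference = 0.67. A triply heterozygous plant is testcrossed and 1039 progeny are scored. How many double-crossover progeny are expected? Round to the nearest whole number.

Map distances give recombination frequencies of 0.231 and 0.117 for the two intervals.
With interference 0.67 (so coincidence = 0.33), expected double-crossover frequency = 0.231 × 0.117 × 0.33 = 0.00892.
Expected number = 0.00892 × 1039 = 9.27 ≈ 9.

9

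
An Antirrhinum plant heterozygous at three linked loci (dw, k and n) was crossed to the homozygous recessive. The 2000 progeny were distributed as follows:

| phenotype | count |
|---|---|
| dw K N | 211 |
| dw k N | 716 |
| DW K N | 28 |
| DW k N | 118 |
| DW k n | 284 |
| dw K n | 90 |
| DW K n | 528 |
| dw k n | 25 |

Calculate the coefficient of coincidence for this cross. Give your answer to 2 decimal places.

0.74

The two most frequent reciprocal classes, DW K n and dw k N, are the parental types, so the F1 was DW K n / dw k N.
The two rarest classes, DW K N and dw k n, are the double crossovers. Comparing them with the parentals, only the n allele has switched, so n is the middle locus and the order is dw – n – k.
dw–n: (208 + 53)/2000 = 0.1305; n–k: (495 + 53)/2000 = 0.2740.
Expected DCO frequency = 0.1305 × 0.2740 ≈ 0.03576; observed = 53/2000 ≈ 0.02650.
Coefficient of coincidence = 0.02650/0.03576 ≈ 0.74.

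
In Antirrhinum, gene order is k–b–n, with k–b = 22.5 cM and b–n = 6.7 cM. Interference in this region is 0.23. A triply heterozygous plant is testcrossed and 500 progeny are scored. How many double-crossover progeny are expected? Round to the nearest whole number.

6

Map distances give recombination frequencies of 0.225 and 0.067 for the two intervals.
With interference 0.23 (so coincidence = 0.77), expected double-crossover frequency = 0.225 × 0.067 × 0.77 = 0.01161.
Expected number = 0.01161 × 500 = 5.80 ≈ 6.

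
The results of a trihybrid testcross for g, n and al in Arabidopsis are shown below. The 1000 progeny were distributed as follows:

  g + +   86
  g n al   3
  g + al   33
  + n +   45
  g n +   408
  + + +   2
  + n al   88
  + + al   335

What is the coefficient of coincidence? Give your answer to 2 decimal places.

0.34

The two most frequent reciprocal classes, g n + and + + al, are the parental types, so the F1 was g n + / + + al.
The two rarest classes, g n al and + + +, are the double crossovers. Comparing them with the parentals, only the al allele has switched, so al is the middle locus and the order is n – al – g.
n–al: (174 + 5)/1000 = 0.1790; al–g: (78 + 5)/1000 = 0.0830.
Expected DCO frequency = 0.1790 × 0.0830 ≈ 0.01486; observed = 5/1000 ≈ 0.00500.
Coefficient of coincidence = 0.00500/0.01486 ≈ 0.34.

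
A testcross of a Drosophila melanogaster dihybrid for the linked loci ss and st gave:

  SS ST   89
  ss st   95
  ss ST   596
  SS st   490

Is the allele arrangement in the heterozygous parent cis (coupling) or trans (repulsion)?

The two most frequent classes are SS st (490) and ss ST (596); these are the parental (non-recombinant) types.
So the F1 carried SS st on one chromosome and ss ST on the other — the recessive alleles are on opposite chromosomes (trans / repulsion).

trans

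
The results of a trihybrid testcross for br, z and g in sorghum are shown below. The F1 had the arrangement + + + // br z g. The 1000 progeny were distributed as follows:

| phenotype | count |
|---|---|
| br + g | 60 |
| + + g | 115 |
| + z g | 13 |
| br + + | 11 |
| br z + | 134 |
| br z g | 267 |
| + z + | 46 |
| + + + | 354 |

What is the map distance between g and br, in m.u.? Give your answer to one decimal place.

The two rarest classes, br + + and + z g, are the double crossovers. Comparing them with the parentals, only the br allele has switched, so br is the middle locus and the order is g – br – z.
Crossovers in the g–br interval produce the single-crossover classes + + g and br z + (115 + 134 = 249) plus the double crossovers (24).
RF(g–br) = (249 + 24) / 1000 = 273/1000 = 0.2730 → 27.3 m.u.

27.3 m.u.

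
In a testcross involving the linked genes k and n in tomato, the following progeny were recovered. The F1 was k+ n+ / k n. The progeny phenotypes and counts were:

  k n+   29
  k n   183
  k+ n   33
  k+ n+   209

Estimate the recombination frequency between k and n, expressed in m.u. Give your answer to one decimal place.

13.7 m.u.

The recombinant classes are k+ n and k n+: 33 + 29 = 62.
Recombination frequency = 62/454 = 0.1366 ≈ 13.7%, i.e. 13.7 m.u.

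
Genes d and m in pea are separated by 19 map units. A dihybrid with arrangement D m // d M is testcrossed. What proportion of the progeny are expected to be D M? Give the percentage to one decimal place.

A map distance of 19 map units corresponds to a recombination frequency of 0.190.
The F1 is D m / d M, so D M is a recombinant gamete class with expected frequency r/2 = 0.190/2 = 0.0950.
That is 0.0950 = 9.5% of the progeny.

9.5%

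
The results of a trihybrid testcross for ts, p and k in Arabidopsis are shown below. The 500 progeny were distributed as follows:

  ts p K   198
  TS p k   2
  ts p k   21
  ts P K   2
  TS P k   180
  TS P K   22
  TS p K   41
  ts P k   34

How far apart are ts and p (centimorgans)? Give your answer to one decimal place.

The two most frequent reciprocal classes, TS P k and ts p K, are the parental types, so the F1 was TS P k / ts p K.
The two rarest classes, TS p k and ts P K, are the double crossovers. Comparing them with the parentals, only the p allele has switched, so p is the middle locus and the order is k – p – ts.
Crossovers in the p–ts interval produce the single-crossover classes ts P k and TS p K (34 + 41 = 75) plus the double crossovers (4).
RF(p–ts) = (75 + 4) / 500 = 79/500 = 0.1580 → 15.8 centimorgans.

15.8 centimorgans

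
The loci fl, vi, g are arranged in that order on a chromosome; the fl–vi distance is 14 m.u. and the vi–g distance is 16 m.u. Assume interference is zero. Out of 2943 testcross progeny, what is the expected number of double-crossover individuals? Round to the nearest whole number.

Map distances give recombination frequencies of 0.140 and 0.160 for the two intervals.
With no interference, expected double-crossover frequency = 0.140 × 0.160 = 0.02240.
Expected number = 0.02240 × 2943 = 65.92 ≈ 66.

66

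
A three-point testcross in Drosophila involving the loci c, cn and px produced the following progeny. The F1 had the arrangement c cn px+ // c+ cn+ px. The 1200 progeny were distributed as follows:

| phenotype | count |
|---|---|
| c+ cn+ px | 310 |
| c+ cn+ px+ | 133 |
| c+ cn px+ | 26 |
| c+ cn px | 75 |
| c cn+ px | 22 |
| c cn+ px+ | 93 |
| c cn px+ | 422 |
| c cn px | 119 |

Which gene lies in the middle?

The two rarest classes, c+ cn px+ and c cn+ px, are the double crossovers. Comparing them with the parentals, only the c allele has switched, so c is the middle locus and the order is cn – c – px.

c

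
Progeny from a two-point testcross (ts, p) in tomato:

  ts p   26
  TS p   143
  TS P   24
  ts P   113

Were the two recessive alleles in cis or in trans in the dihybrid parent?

The two most frequent classes are TS p (143) and ts P (113); these are the parental (non-recombinant) types.
So the F1 carried TS p on one chromosome and ts P on the other — the recessive alleles are on opposite chromosomes (trans / repulsion).

trans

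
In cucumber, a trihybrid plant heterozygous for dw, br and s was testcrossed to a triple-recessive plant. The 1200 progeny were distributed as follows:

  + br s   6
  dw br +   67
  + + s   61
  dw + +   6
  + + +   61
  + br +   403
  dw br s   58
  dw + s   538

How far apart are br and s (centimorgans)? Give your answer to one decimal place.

The two most frequent reciprocal classes, + br + and dw + s, are the parental types, so the F1 was + br + / dw + s.
The two rarest classes, + br s and dw + +, are the double crossovers. Comparing them with the parentals, only the s allele has switched, so s is the middle locus and the order is dw – s – br.
Crossovers in the s–br interval produce the single-crossover classes + + + and dw br s (61 + 58 = 119) plus the double crossovers (12).
RF(s–br) = (119 + 12) / 1200 = 131/1200 = 0.1092 → 10.9 centimorgans.

10.9 centimorgans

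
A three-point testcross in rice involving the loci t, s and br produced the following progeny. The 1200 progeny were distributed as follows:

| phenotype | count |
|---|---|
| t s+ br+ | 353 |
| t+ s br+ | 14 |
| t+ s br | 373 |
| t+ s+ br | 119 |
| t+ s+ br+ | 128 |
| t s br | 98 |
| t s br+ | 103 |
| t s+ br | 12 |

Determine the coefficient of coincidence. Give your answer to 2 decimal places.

The two most frequent reciprocal classes, t s+ br+ and t+ s br, are the parental types, so the F1 was t s+ br+ / t+ s br.
The two rarest classes, t s+ br and t+ s br+, are the double crossovers. Comparing them with the parentals, only the br allele has switched, so br is the middle locus and the order is s – br – t.
s–br: (222 + 26)/1200 = 0.2067; br–t: (226 + 26)/1200 = 0.2100.
Expected DCO frequency = 0.2067 × 0.2100 ≈ 0.04341; observed = 26/1200 ≈ 0.02167.
Coefficient of coincidence = 0.02167/0.04341 ≈ 0.50.

0.50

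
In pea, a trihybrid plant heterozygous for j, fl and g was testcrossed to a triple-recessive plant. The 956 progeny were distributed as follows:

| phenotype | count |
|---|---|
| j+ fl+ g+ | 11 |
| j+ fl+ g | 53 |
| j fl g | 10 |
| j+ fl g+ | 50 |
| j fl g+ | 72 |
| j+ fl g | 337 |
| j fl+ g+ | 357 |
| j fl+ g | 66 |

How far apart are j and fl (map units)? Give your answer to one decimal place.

The two most frequent reciprocal classes, j fl+ g+ and j+ fl g, are the parental types, so the F1 was j fl+ g+ / j+ fl g.
The two rarest classes, j+ fl+ g+ and j fl g, are the double crossovers. Comparing them with the parentals, only the j allele has switched, so j is the middle locus and the order is g – j – fl.
Crossovers in the j–fl interval produce the single-crossover classes j fl g+ and j+ fl+ g (72 + 53 = 125) plus the double crossovers (21).
RF(j–fl) = (125 + 21) / 956 = 146/956 = 0.1527 → 15.3 map units.

15.3 map units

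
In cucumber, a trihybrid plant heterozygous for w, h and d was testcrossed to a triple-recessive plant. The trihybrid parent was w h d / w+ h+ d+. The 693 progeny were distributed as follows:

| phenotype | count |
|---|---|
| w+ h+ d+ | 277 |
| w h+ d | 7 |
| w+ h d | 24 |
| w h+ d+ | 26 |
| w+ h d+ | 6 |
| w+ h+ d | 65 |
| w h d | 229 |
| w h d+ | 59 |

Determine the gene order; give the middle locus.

h

The two rarest classes, w h+ d and w+ h d+, are the double crossovers. Comparing them with the parentals, only the h allele has switched, so h is the middle locus and the order is d – h – w.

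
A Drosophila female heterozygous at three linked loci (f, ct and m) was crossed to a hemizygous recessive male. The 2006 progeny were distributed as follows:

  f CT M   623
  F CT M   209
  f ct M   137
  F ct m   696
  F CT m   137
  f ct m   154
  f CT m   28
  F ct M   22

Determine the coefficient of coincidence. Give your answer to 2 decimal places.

0.75

The two most frequent reciprocal classes, F ct m and f CT M, are the parental types, so the F1 was F ct m / f CT M.
The two rarest classes, F ct M and f CT m, are the double crossovers. Comparing them with the parentals, only the m allele has switched, so m is the middle locus and the order is f – m – ct.
f–m: (363 + 50)/2006 = 0.2059; m–ct: (274 + 50)/2006 = 0.1615.
Expected DCO frequency = 0.2059 × 0.1615 ≈ 0.03325; observed = 50/2006 ≈ 0.02493.
Coefficient of coincidence = 0.02493/0.03325 ≈ 0.75.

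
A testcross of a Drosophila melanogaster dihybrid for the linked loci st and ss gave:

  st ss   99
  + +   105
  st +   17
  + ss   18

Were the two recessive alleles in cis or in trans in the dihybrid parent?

The two most frequent classes are + + (105) and st ss (99); these are the parental (non-recombinant) types.
So the F1 carried + + on one chromosome and st ss on the other — the recessive alleles are on the same chromosome (cis / coupling).

cis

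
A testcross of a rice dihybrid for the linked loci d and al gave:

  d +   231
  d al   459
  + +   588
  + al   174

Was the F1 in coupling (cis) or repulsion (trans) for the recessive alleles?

The two most frequent classes are + + (588) and d al (459); these are the parental (non-recombinant) types.
So the F1 carried + + on one chromosome and d al on the other — the recessive alleles are on the same chromosome (cis / coupling).

cis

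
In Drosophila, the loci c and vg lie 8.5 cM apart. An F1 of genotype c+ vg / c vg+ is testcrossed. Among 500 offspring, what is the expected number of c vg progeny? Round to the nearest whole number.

A map distance of 8.5 cM corresponds to a recombination frequency of 0.085.
The F1 is c+ vg / c vg+, so c vg is a recombinant gamete class with expected frequency r/2 = 0.085/2 = 0.0425.
Expected number = 0.0425 × 500 = 21.25 ≈ 21.

21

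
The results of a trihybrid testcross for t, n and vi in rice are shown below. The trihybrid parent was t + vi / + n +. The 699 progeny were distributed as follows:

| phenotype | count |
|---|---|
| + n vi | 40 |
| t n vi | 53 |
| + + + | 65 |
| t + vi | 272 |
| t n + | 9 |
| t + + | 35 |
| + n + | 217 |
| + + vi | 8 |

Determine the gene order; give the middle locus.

t

The two rarest classes, + + vi and t n +, are the double crossovers. Comparing them with the parentals, only the t allele has switched, so t is the middle locus and the order is vi – t – n.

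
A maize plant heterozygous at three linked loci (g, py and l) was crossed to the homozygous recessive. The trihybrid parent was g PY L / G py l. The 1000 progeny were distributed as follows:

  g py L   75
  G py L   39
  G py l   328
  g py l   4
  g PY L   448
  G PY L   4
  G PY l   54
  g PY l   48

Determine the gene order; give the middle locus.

g

The two rarest classes, G PY L and g py l, are the double crossovers. Comparing them with the parentals, only the g allele has switched, so g is the middle locus and the order is l – g – py.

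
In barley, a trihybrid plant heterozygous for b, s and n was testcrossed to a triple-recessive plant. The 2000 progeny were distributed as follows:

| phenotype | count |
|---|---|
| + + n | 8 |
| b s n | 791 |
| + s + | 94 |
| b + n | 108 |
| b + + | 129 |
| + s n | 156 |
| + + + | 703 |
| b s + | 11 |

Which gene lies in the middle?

The two most frequent reciprocal classes, b s n and + + +, are the parental types, so the F1 was b s n / + + +.
The two rarest classes, b s + and + + n, are the double crossovers. Comparing them with the parentals, only the n allele has switched, so n is the middle locus and the order is s – n – b.

n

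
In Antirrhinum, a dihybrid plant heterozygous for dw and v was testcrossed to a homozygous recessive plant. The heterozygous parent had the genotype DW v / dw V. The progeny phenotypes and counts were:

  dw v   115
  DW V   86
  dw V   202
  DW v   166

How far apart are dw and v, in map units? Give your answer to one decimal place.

The recombinant classes are DW V and dw v: 86 + 115 = 201.
Recombination frequency = 201/569 = 0.3533 ≈ 35.3%, i.e. 35.3 map units.

35.3 map units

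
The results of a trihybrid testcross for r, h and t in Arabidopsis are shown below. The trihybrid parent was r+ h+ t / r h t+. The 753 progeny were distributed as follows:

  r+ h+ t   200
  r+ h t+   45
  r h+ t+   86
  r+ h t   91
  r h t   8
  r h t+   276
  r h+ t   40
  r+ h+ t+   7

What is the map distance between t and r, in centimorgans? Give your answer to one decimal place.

The two rarest classes, r+ h+ t+ and r h t, are the double crossovers. Comparing them with the parentals, only the t allele has switched, so t is the middle locus and the order is h – t – r.
Crossovers in the t–r interval produce the single-crossover classes r h+ t and r+ h t+ (40 + 45 = 85) plus the double crossovers (15).
RF(t–r) = (85 + 15) / 753 = 100/753 = 0.1328 → 13.3 centimorgans.

13.3 centimorgans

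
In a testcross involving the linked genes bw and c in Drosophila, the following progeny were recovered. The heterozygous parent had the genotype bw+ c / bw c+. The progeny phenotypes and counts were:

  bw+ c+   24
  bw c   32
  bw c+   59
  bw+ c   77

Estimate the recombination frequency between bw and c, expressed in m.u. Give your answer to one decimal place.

29.2 m.u.

The recombinant classes are bw+ c+ and bw c: 24 + 32 = 56.
Recombination frequency = 56/192 = 0.2917 ≈ 29.2%, i.e. 29.2 m.u.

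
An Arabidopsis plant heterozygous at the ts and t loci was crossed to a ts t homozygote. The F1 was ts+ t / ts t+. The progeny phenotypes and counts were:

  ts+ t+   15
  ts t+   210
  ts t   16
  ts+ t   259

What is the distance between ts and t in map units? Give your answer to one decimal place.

The recombinant classes are ts+ t+ and ts t: 15 + 16 = 31.
Recombination frequency = 31/500 = 0.0620 ≈ 6.2%, i.e. 6.2 map units.

6.2 map units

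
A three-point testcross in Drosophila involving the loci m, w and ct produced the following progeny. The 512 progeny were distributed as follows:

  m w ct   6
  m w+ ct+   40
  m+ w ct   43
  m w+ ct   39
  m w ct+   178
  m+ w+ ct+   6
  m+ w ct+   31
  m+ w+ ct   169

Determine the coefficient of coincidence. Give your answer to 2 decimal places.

The two most frequent reciprocal classes, m w ct+ and m+ w+ ct, are the parental types, so the F1 was m w ct+ / m+ w+ ct.
The two rarest classes, m w ct and m+ w+ ct+, are the double crossovers. Comparing them with the parentals, only the ct allele has switched, so ct is the middle locus and the order is w – ct – m.
w–ct: (83 + 12)/512 = 0.1855; ct–m: (70 + 12)/512 = 0.1602.
Expected DCO frequency = 0.1855 × 0.1602 ≈ 0.02972; observed = 12/512 ≈ 0.02344.
Coefficient of coincidence = 0.02344/0.02972 ≈ 0.79.

0.79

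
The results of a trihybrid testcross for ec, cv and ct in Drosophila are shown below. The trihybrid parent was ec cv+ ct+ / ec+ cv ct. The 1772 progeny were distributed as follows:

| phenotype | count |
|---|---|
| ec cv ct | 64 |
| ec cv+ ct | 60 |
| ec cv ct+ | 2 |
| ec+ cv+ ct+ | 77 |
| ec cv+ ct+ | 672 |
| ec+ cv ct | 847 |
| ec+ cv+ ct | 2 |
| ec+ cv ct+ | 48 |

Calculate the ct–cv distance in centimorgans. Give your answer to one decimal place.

The two rarest classes, ec cv ct+ and ec+ cv+ ct, are the double crossovers. Comparing them with the parentals, only the cv allele has switched, so cv is the middle locus and the order is ec – cv – ct.
Crossovers in the cv–ct interval produce the single-crossover classes ec cv+ ct and ec+ cv ct+ (60 + 48 = 108) plus the double crossovers (4).
RF(cv–ct) = (108 + 4) / 1772 = 112/1772 = 0.0632 → 6.3 centimorgans.

6.3 centimorgans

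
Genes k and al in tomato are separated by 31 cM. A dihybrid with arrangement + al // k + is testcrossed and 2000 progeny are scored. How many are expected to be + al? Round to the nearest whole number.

690

A map distance of 31 cM corresponds to a recombination frequency of 0.310.
The F1 is + al / k +, so + al is a parental gamete class with expected frequency (1 − r)/2 = 0.690/2 = 0.3450.
Expected number = 0.3450 × 2000 = 690.00 ≈ 690.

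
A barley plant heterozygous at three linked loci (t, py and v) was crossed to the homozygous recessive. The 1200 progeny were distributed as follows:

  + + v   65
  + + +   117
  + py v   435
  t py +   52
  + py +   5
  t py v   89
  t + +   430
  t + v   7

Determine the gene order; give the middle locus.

The two most frequent reciprocal classes, + py v and t + +, are the parental types, so the F1 was + py v / t + +.
The two rarest classes, + py + and t + v, are the double crossovers. Comparing them with the parentals, only the v allele has switched, so v is the middle locus and the order is py – v – t.

v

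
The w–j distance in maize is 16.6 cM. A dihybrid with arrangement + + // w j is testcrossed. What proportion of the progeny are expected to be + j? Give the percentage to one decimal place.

8.3%

A map distance of 16.6 cM corresponds to a recombination frequency of 0.166.
The F1 is + + / w j, so + j is a recombinant gamete class with expected frequency r/2 = 0.166/2 = 0.0830.
That is 0.0830 = 8.3% of the progeny.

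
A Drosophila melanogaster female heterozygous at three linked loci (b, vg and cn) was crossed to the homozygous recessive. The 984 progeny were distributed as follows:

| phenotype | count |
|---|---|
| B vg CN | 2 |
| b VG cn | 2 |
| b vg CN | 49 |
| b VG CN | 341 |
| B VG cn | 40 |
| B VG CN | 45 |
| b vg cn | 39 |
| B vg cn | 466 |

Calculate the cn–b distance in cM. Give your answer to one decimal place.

8.9 cM

The two most frequent reciprocal classes, B vg cn and b VG CN, are the parental types, so the F1 was B vg cn / b VG CN.
The two rarest classes, B vg CN and b VG cn, are the double crossovers. Comparing them with the parentals, only the cn allele has switched, so cn is the middle locus and the order is b – cn – vg.
Crossovers in the b–cn interval produce the single-crossover classes b vg cn and B VG CN (39 + 45 = 84) plus the double crossovers (4).
RF(b–cn) = (84 + 4) / 984 = 88/984 = 0.0894 → 8.9 cM.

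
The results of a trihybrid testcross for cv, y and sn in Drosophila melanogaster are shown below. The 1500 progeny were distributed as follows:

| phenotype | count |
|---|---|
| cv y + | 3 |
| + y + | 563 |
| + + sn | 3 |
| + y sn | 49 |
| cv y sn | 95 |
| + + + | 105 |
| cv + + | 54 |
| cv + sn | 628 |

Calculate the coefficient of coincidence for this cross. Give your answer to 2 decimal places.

The two most frequent reciprocal classes, cv + sn and + y +, are the parental types, so the F1 was cv + sn / + y +.
The two rarest classes, + + sn and cv y +, are the double crossovers. Comparing them with the parentals, only the cv allele has switched, so cv is the middle locus and the order is sn – cv – y.
sn–cv: (103 + 6)/1500 = 0.0727; cv–y: (200 + 6)/1500 = 0.1373.
Expected DCO frequency = 0.0727 × 0.1373 ≈ 0.00998; observed = 6/1500 ≈ 0.00400.
Coefficient of coincidence = 0.00400/0.00998 ≈ 0.40.

0.40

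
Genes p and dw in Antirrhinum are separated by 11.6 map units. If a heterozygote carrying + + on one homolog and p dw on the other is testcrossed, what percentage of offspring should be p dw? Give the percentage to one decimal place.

44.2%

A map distance of 11.6 map units corresponds to a recombination frequency of 0.116.
The F1 is + + / p dw, so p dw is a parental gamete class with expected frequency (1 − r)/2 = 0.884/2 = 0.4420.
That is 0.4420 = 44.2% of the progeny.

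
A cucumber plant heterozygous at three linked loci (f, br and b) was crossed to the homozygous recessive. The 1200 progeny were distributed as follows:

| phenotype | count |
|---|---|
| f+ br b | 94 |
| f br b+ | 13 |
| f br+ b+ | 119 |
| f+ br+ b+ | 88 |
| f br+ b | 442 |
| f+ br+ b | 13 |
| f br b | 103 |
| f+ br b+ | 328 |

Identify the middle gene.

The two most frequent reciprocal classes, f br+ b and f+ br b+, are the parental types, so the F1 was f br+ b / f+ br b+.
The two rarest classes, f+ br+ b and f br b+, are the double crossovers. Comparing them with the parentals, only the f allele has switched, so f is the middle locus and the order is b – f – br.

f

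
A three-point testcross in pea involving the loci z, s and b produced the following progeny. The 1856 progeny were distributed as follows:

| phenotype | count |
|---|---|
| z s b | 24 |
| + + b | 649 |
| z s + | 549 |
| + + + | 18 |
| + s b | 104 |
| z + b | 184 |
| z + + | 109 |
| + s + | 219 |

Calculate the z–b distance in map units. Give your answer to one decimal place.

24.0 map units

The two most frequent reciprocal classes, z s + and + + b, are the parental types, so the F1 was z s + / + + b.
The two rarest classes, z s b and + + +, are the double crossovers. Comparing them with the parentals, only the b allele has switched, so b is the middle locus and the order is s – b – z.
Crossovers in the b–z interval produce the single-crossover classes + s + and z + b (219 + 184 = 403) plus the double crossovers (42).
RF(b–z) = (403 + 42) / 1856 = 445/1856 = 0.2398 → 24.0 map units.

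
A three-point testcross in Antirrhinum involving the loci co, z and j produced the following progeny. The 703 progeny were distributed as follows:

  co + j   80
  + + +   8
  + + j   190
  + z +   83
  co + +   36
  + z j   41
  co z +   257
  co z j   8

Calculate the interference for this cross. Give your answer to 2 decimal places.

The two most frequent reciprocal classes, + + j and co z +, are the parental types, so the F1 was + + j / co z +.
The two rarest classes, + + + and co z j, are the double crossovers. Comparing them with the parentals, only the j allele has switched, so j is the middle locus and the order is co – j – z.
co–j: (163 + 16)/703 = 0.2546; j–z: (77 + 16)/703 = 0.1323.
Expected DCO frequency = 0.2546 × 0.1323 ≈ 0.03368; observed = 16/703 ≈ 0.02276.
Coefficient of coincidence = 0.02276/0.03368 ≈ 0.68; interference = 1 − 0.68 = 0.32.

0.32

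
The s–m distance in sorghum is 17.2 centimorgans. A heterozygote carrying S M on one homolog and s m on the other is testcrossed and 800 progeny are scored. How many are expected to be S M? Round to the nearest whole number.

A map distance of 17.2 centimorgans corresponds to a recombination frequency of 0.172.
The F1 is S M / s m, so S M is a parental gamete class with expected frequency (1 − r)/2 = 0.828/2 = 0.4140.
Expected number = 0.4140 × 800 = 331.20 ≈ 331.

331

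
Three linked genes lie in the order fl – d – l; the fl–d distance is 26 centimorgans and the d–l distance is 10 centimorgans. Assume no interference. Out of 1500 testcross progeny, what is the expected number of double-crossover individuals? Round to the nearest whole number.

39

Map distances give recombination frequencies of 0.260 and 0.100 for the two intervals.
With no interference, expected double-crossover frequency = 0.260 × 0.100 = 0.02600.
Expected number = 0.02600 × 1500 = 39.00 ≈ 39.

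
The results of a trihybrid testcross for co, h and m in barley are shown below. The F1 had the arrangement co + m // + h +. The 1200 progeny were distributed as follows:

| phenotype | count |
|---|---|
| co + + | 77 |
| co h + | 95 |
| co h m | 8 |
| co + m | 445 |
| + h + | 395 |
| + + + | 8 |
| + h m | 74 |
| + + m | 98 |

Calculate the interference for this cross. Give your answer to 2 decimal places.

0.45

The two rarest classes, co h m and + + +, are the double crossovers. Comparing them with the parentals, only the h allele has switched, so h is the middle locus and the order is co – h – m.
co–h: (193 + 16)/1200 = 0.1742; h–m: (151 + 16)/1200 = 0.1392.
Expected DCO frequency = 0.1742 × 0.1392 ≈ 0.02425; observed = 16/1200 ≈ 0.01333.
Coefficient of coincidence = 0.01333/0.02425 ≈ 0.55; interference = 1 − 0.55 = 0.45.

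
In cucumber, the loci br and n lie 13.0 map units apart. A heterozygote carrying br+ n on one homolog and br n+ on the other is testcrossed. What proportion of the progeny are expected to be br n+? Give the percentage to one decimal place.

A map distance of 13.0 map units corresponds to a recombination frequency of 0.130.
The F1 is br+ n / br n+, so br n+ is a parental gamete class with expected frequency (1 − r)/2 = 0.870/2 = 0.4350.
That is 0.4350 = 43.5% of the progeny.

43.5%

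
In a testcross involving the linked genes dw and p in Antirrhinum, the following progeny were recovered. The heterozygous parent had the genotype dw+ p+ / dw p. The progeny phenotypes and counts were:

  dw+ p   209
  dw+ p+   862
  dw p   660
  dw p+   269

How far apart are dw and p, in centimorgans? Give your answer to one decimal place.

23.9 centimorgans

The recombinant classes are dw+ p and dw p+: 209 + 269 = 478.
Recombination frequency = 478/2000 = 0.2390 ≈ 23.9%, i.e. 23.9 centimorgans.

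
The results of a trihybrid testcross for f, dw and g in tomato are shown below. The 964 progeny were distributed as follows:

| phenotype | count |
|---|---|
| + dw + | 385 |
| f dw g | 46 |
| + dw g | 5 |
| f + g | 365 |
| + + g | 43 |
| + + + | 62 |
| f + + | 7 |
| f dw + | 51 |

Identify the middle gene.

The two most frequent reciprocal classes, f + g and + dw +, are the parental types, so the F1 was f + g / + dw +.
The two rarest classes, f + + and + dw g, are the double crossovers. Comparing them with the parentals, only the g allele has switched, so g is the middle locus and the order is f – g – dw.

g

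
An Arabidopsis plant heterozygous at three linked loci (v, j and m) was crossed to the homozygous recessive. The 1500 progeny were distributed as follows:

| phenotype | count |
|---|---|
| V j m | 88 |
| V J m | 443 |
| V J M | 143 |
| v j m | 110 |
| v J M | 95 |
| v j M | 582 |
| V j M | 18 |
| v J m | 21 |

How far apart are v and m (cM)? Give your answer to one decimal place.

The two most frequent reciprocal classes, v j M and V J m, are the parental types, so the F1 was v j M / V J m.
The two rarest classes, V j M and v J m, are the double crossovers. Comparing them with the parentals, only the v allele has switched, so v is the middle locus and the order is j – v – m.
Crossovers in the v–m interval produce the single-crossover classes v j m and V J M (110 + 143 = 253) plus the double crossovers (39).
RF(v–m) = (253 + 39) / 1500 = 292/1500 = 0.1947 → 19.5 cM.

19.5 cM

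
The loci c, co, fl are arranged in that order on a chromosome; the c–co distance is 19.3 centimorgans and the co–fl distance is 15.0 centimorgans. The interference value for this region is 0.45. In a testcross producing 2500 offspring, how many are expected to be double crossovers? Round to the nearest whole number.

40

Map distances give recombination frequencies of 0.193 and 0.150 for the two intervals.
With interference 0.45 (so coincidence = 0.55), expected double-crossover frequency = 0.193 × 0.150 × 0.55 = 0.01592.
Expected number = 0.01592 × 2500 = 39.81 ≈ 40.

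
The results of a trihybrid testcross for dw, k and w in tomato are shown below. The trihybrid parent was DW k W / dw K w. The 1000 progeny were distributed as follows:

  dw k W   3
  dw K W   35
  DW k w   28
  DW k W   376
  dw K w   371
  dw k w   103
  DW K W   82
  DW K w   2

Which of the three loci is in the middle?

dw

The two rarest classes, dw k W and DW K w, are the double crossovers. Comparing them with the parentals, only the dw allele has switched, so dw is the middle locus and the order is w – dw – k.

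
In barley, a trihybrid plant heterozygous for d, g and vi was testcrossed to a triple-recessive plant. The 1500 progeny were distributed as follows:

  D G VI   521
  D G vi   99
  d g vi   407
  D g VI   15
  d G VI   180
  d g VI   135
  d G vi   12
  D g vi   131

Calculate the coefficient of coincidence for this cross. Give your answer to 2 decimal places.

The two most frequent reciprocal classes, d g vi and D G VI, are the parental types, so the F1 was d g vi / D G VI.
The two rarest classes, d G vi and D g VI, are the double crossovers. Comparing them with the parentals, only the g allele has switched, so g is the middle locus and the order is vi – g – d.
vi–g: (234 + 27)/1500 = 0.1740; g–d: (311 + 27)/1500 = 0.2253.
Expected DCO frequency = 0.1740 × 0.2253 ≈ 0.03920; observed = 27/1500 ≈ 0.01800.
Coefficient of coincidence = 0.01800/0.03920 ≈ 0.46.

0.46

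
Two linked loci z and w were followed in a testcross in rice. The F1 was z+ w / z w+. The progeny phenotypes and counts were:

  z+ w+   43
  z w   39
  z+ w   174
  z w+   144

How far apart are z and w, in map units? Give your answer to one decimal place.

The recombinant classes are z+ w+ and z w: 43 + 39 = 82.
Recombination frequency = 82/400 = 0.2050 ≈ 20.5%, i.e. 20.5 map units.

20.5 map units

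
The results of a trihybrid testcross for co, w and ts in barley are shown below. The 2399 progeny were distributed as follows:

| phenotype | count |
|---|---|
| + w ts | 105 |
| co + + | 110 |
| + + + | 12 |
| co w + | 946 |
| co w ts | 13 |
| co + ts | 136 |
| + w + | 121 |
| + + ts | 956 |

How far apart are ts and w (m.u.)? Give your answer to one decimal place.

10.0 m.u.

The two most frequent reciprocal classes, co w + and + + ts, are the parental types, so the F1 was co w + / + + ts.
The two rarest classes, co w ts and + + +, are the double crossovers. Comparing them with the parentals, only the ts allele has switched, so ts is the middle locus and the order is co – ts – w.
Crossovers in the ts–w interval produce the single-crossover classes co + + and + w ts (110 + 105 = 215) plus the double crossovers (25).
RF(ts–w) = (215 + 25) / 2399 = 240/2399 = 0.1000 → 10.0 m.u.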